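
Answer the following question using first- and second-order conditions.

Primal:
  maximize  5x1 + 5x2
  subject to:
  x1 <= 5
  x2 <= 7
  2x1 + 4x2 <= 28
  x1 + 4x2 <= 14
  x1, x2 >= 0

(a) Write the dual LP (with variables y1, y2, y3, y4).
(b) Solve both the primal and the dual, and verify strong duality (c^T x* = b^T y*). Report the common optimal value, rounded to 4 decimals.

The standard primal-dual pair for 'max c^T x s.t. A x <= b, x >= 0' is:
  Dual:  min b^T y  s.t.  A^T y >= c,  y >= 0.

So the dual LP is:
  minimize  5y1 + 7y2 + 28y3 + 14y4
  subject to:
    y1 + 2y3 + y4 >= 5
    y2 + 4y3 + 4y4 >= 5
    y1, y2, y3, y4 >= 0

Solving the primal: x* = (5, 2.25).
  primal value c^T x* = 36.25.
Solving the dual: y* = (3.75, 0, 0, 1.25).
  dual value b^T y* = 36.25.
Strong duality: c^T x* = b^T y*. Confirmed.

36.25


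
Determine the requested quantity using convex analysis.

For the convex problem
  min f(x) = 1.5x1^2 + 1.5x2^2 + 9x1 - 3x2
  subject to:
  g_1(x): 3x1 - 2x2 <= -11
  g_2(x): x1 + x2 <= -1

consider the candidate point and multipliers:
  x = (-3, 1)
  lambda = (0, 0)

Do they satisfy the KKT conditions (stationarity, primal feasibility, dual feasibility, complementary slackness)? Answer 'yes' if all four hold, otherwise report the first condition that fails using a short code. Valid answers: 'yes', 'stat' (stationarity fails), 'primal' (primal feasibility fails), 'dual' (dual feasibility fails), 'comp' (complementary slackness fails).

Gradient of f: grad f(x) = Q x + c = (0, 0)
Constraint values g_i(x) = a_i^T x - b_i:
  g_1((-3, 1)) = 0
  g_2((-3, 1)) = -1
Stationarity residual: grad f(x) + sum_i lambda_i a_i = (0, 0)
  -> stationarity OK
Primal feasibility (all g_i <= 0): OK
Dual feasibility (all lambda_i >= 0): OK
Complementary slackness (lambda_i * g_i(x) = 0 for all i): OK

Verdict: yes, KKT holds.

yes


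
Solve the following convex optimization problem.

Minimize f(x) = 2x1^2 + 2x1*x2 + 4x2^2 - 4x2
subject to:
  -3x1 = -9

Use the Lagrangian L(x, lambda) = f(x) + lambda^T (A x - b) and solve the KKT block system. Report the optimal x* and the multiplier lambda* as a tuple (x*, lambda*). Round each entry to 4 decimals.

Form the Lagrangian:
  L(x, lambda) = (1/2) x^T Q x + c^T x + lambda^T (A x - b)
Stationarity (grad_x L = 0): Q x + c + A^T lambda = 0.
Primal feasibility: A x = b.

This gives the KKT block system:
  [ Q   A^T ] [ x     ]   [-c ]
  [ A    0  ] [ lambda ] = [ b ]

Solving the linear system:
  x*      = (3, -0.25)
  lambda* = (3.8333)
  f(x*)   = 17.75

x* = (3, -0.25), lambda* = (3.8333)


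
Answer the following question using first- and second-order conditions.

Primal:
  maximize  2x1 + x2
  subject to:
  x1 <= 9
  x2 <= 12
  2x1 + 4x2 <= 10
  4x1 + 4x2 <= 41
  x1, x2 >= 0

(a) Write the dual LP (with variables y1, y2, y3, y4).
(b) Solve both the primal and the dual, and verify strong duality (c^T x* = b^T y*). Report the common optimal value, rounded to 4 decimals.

The standard primal-dual pair for 'max c^T x s.t. A x <= b, x >= 0' is:
  Dual:  min b^T y  s.t.  A^T y >= c,  y >= 0.

So the dual LP is:
  minimize  9y1 + 12y2 + 10y3 + 41y4
  subject to:
    y1 + 2y3 + 4y4 >= 2
    y2 + 4y3 + 4y4 >= 1
    y1, y2, y3, y4 >= 0

Solving the primal: x* = (5, 0).
  primal value c^T x* = 10.
Solving the dual: y* = (0, 0, 1, 0).
  dual value b^T y* = 10.
Strong duality: c^T x* = b^T y*. Confirmed.

10


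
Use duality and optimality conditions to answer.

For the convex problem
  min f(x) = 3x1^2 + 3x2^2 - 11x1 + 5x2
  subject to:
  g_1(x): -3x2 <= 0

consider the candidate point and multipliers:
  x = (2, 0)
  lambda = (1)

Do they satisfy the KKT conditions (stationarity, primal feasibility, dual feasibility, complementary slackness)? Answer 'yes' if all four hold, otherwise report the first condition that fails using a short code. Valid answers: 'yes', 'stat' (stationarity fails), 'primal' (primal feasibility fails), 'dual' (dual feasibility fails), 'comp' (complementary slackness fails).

Gradient of f: grad f(x) = Q x + c = (1, 5)
Constraint values g_i(x) = a_i^T x - b_i:
  g_1((2, 0)) = 0
Stationarity residual: grad f(x) + sum_i lambda_i a_i = (1, 2)
  -> stationarity FAILS
Primal feasibility (all g_i <= 0): OK
Dual feasibility (all lambda_i >= 0): OK
Complementary slackness (lambda_i * g_i(x) = 0 for all i): OK

Verdict: the first failing condition is stationarity -> stat.

stat


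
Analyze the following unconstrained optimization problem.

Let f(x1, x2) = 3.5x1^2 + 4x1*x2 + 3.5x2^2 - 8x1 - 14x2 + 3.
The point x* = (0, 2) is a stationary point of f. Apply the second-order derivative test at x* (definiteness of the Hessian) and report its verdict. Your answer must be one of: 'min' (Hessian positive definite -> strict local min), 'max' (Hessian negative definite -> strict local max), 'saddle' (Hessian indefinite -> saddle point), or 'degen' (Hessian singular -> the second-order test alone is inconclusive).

Compute the Hessian H = grad^2 f:
  H = [[7, 4], [4, 7]]
Verify stationarity: grad f(x*) = H x* + g = (0, 0).
Eigenvalues of H: 3, 11.
Both eigenvalues > 0, so H is positive definite -> x* is a strict local min.

min


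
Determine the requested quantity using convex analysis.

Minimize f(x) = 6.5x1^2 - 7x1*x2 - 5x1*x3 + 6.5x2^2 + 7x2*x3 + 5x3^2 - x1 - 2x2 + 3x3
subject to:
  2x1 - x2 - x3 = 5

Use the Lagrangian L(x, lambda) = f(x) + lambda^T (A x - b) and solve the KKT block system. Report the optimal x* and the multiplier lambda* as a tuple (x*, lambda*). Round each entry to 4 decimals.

Form the Lagrangian:
  L(x, lambda) = (1/2) x^T Q x + c^T x + lambda^T (A x - b)
Stationarity (grad_x L = 0): Q x + c + A^T lambda = 0.
Primal feasibility: A x = b.

This gives the KKT block system:
  [ Q   A^T ] [ x     ]   [-c ]
  [ A    0  ] [ lambda ] = [ b ]

Solving the linear system:
  x*      = (2.3605, 0.9871, -1.2661)
  lambda* = (-14.5536)
  f(x*)   = 32.3176

x* = (2.3605, 0.9871, -1.2661), lambda* = (-14.5536)


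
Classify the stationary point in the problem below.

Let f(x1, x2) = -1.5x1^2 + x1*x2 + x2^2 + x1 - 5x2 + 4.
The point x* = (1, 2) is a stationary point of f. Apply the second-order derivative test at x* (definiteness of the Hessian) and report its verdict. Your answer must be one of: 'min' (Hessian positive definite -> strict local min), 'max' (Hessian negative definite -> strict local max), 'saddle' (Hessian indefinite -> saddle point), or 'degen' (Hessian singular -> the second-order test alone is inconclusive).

Compute the Hessian H = grad^2 f:
  H = [[-3, 1], [1, 2]]
Verify stationarity: grad f(x*) = H x* + g = (0, 0).
Eigenvalues of H: -3.1926, 2.1926.
Eigenvalues have mixed signs, so H is indefinite -> x* is a saddle point.

saddle


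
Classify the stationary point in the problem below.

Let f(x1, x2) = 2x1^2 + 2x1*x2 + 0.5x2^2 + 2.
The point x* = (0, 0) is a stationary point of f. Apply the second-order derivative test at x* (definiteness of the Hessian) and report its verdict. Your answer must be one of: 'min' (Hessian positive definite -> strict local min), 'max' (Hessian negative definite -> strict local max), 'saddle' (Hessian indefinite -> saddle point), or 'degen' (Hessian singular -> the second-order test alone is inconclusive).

Compute the Hessian H = grad^2 f:
  H = [[4, 2], [2, 1]]
Verify stationarity: grad f(x*) = H x* + g = (0, 0).
Eigenvalues of H: 0, 5.
H has a zero eigenvalue (singular; positive semidefinite but not definite), so H is neither positive definite, negative definite, nor indefinite. The second-order test alone is inconclusive -> degen.
(Indeed, f is constant along the null direction of H through x*, so x* is not a strict local extremum.)

degen


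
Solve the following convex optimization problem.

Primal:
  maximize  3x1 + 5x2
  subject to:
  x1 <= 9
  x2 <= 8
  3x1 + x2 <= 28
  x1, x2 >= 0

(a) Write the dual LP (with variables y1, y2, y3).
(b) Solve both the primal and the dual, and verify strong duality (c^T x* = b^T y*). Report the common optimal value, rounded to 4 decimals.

The standard primal-dual pair for 'max c^T x s.t. A x <= b, x >= 0' is:
  Dual:  min b^T y  s.t.  A^T y >= c,  y >= 0.

So the dual LP is:
  minimize  9y1 + 8y2 + 28y3
  subject to:
    y1 + 3y3 >= 3
    y2 + y3 >= 5
    y1, y2, y3 >= 0

Solving the primal: x* = (6.6667, 8).
  primal value c^T x* = 60.
Solving the dual: y* = (0, 4, 1).
  dual value b^T y* = 60.
Strong duality: c^T x* = b^T y*. Confirmed.

60


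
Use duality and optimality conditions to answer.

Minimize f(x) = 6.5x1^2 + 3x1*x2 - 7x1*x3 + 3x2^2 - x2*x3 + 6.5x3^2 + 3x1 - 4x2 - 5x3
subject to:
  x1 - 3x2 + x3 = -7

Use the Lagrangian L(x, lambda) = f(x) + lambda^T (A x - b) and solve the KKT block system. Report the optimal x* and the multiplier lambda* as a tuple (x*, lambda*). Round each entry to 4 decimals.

Form the Lagrangian:
  L(x, lambda) = (1/2) x^T Q x + c^T x + lambda^T (A x - b)
Stationarity (grad_x L = 0): Q x + c + A^T lambda = 0.
Primal feasibility: A x = b.

This gives the KKT block system:
  [ Q   A^T ] [ x     ]   [-c ]
  [ A    0  ] [ lambda ] = [ b ]

Solving the linear system:
  x*      = (-0.8782, 2.0155, -0.0751)
  lambda* = (1.8446)
  f(x*)   = 1.2953

x* = (-0.8782, 2.0155, -0.0751), lambda* = (1.8446)


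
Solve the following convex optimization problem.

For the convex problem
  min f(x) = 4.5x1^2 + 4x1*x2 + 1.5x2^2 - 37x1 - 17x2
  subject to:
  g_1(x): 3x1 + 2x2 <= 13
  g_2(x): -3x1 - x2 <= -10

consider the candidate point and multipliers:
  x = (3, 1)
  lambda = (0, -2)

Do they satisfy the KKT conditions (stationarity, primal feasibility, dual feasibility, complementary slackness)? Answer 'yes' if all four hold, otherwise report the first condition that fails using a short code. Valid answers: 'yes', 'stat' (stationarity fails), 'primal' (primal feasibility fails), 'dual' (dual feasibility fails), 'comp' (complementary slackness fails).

Gradient of f: grad f(x) = Q x + c = (-6, -2)
Constraint values g_i(x) = a_i^T x - b_i:
  g_1((3, 1)) = -2
  g_2((3, 1)) = 0
Stationarity residual: grad f(x) + sum_i lambda_i a_i = (0, 0)
  -> stationarity OK
Primal feasibility (all g_i <= 0): OK
Dual feasibility (all lambda_i >= 0): FAILS
Complementary slackness (lambda_i * g_i(x) = 0 for all i): OK

Verdict: the first failing condition is dual_feasibility -> dual.

dual


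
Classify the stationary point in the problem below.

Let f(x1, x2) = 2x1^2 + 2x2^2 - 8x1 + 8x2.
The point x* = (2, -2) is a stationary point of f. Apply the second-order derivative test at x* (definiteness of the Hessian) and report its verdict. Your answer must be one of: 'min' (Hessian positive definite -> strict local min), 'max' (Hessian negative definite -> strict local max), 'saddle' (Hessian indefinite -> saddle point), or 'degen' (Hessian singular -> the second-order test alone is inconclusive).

Compute the Hessian H = grad^2 f:
  H = [[4, 0], [0, 4]]
Verify stationarity: grad f(x*) = H x* + g = (0, 0).
Eigenvalues of H: 4, 4.
Both eigenvalues > 0, so H is positive definite -> x* is a strict local min.

min


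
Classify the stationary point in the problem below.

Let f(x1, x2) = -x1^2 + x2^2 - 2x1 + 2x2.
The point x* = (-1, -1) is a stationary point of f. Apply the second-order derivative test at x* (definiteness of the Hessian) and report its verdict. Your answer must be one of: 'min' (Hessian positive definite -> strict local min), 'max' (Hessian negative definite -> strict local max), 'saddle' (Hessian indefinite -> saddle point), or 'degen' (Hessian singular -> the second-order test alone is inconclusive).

Compute the Hessian H = grad^2 f:
  H = [[-2, 0], [0, 2]]
Verify stationarity: grad f(x*) = H x* + g = (0, 0).
Eigenvalues of H: -2, 2.
Eigenvalues have mixed signs, so H is indefinite -> x* is a saddle point.

saddle


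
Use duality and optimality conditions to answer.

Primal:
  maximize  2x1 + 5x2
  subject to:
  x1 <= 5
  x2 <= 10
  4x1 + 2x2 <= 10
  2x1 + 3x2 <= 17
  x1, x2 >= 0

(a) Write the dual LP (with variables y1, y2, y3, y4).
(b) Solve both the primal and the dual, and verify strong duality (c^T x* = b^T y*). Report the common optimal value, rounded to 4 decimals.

The standard primal-dual pair for 'max c^T x s.t. A x <= b, x >= 0' is:
  Dual:  min b^T y  s.t.  A^T y >= c,  y >= 0.

So the dual LP is:
  minimize  5y1 + 10y2 + 10y3 + 17y4
  subject to:
    y1 + 4y3 + 2y4 >= 2
    y2 + 2y3 + 3y4 >= 5
    y1, y2, y3, y4 >= 0

Solving the primal: x* = (0, 5).
  primal value c^T x* = 25.
Solving the dual: y* = (0, 0, 2.5, 0).
  dual value b^T y* = 25.
Strong duality: c^T x* = b^T y*. Confirmed.

25


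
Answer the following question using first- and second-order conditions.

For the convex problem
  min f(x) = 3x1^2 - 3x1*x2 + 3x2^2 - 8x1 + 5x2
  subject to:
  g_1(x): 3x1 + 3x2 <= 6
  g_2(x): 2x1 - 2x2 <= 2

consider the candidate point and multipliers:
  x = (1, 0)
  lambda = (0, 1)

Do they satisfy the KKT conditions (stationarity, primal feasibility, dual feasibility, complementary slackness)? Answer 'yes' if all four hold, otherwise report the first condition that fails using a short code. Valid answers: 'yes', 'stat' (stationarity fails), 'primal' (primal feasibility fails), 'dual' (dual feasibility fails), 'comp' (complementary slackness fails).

Gradient of f: grad f(x) = Q x + c = (-2, 2)
Constraint values g_i(x) = a_i^T x - b_i:
  g_1((1, 0)) = -3
  g_2((1, 0)) = 0
Stationarity residual: grad f(x) + sum_i lambda_i a_i = (0, 0)
  -> stationarity OK
Primal feasibility (all g_i <= 0): OK
Dual feasibility (all lambda_i >= 0): OK
Complementary slackness (lambda_i * g_i(x) = 0 for all i): OK

Verdict: yes, KKT holds.

yes


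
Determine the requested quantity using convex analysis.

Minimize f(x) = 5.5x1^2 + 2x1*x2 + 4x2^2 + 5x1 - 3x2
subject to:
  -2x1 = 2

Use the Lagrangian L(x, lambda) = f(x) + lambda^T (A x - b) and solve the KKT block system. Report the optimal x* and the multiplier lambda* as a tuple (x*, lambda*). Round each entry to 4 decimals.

Form the Lagrangian:
  L(x, lambda) = (1/2) x^T Q x + c^T x + lambda^T (A x - b)
Stationarity (grad_x L = 0): Q x + c + A^T lambda = 0.
Primal feasibility: A x = b.

This gives the KKT block system:
  [ Q   A^T ] [ x     ]   [-c ]
  [ A    0  ] [ lambda ] = [ b ]

Solving the linear system:
  x*      = (-1, 0.625)
  lambda* = (-2.375)
  f(x*)   = -1.0625

x* = (-1, 0.625), lambda* = (-2.375)


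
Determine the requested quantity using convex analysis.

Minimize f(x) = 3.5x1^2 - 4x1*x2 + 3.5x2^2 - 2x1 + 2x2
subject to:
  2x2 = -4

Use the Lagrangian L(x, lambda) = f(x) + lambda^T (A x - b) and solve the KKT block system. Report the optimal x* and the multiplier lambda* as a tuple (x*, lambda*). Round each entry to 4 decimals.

Form the Lagrangian:
  L(x, lambda) = (1/2) x^T Q x + c^T x + lambda^T (A x - b)
Stationarity (grad_x L = 0): Q x + c + A^T lambda = 0.
Primal feasibility: A x = b.

This gives the KKT block system:
  [ Q   A^T ] [ x     ]   [-c ]
  [ A    0  ] [ lambda ] = [ b ]

Solving the linear system:
  x*      = (-0.8571, -2)
  lambda* = (4.2857)
  f(x*)   = 7.4286

x* = (-0.8571, -2), lambda* = (4.2857)


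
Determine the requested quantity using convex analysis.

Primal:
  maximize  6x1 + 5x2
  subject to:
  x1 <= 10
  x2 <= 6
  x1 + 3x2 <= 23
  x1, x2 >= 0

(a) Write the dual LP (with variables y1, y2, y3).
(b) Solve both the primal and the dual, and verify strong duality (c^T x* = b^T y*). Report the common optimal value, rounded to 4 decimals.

The standard primal-dual pair for 'max c^T x s.t. A x <= b, x >= 0' is:
  Dual:  min b^T y  s.t.  A^T y >= c,  y >= 0.

So the dual LP is:
  minimize  10y1 + 6y2 + 23y3
  subject to:
    y1 + y3 >= 6
    y2 + 3y3 >= 5
    y1, y2, y3 >= 0

Solving the primal: x* = (10, 4.3333).
  primal value c^T x* = 81.6667.
Solving the dual: y* = (4.3333, 0, 1.6667).
  dual value b^T y* = 81.6667.
Strong duality: c^T x* = b^T y*. Confirmed.

81.6667


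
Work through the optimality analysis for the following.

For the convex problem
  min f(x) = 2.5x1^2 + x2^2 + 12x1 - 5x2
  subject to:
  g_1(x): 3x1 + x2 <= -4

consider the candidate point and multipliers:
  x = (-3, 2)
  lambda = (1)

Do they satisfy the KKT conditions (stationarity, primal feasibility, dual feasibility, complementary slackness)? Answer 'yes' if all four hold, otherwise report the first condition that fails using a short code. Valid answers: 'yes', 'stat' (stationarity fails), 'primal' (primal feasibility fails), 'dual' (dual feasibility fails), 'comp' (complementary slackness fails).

Gradient of f: grad f(x) = Q x + c = (-3, -1)
Constraint values g_i(x) = a_i^T x - b_i:
  g_1((-3, 2)) = -3
Stationarity residual: grad f(x) + sum_i lambda_i a_i = (0, 0)
  -> stationarity OK
Primal feasibility (all g_i <= 0): OK
Dual feasibility (all lambda_i >= 0): OK
Complementary slackness (lambda_i * g_i(x) = 0 for all i): FAILS

Verdict: the first failing condition is complementary_slackness -> comp.

comp


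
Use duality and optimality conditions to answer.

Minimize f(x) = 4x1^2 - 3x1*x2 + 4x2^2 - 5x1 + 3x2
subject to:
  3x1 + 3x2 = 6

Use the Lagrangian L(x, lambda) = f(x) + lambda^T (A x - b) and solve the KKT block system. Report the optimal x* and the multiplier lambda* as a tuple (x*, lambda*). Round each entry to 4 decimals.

Form the Lagrangian:
  L(x, lambda) = (1/2) x^T Q x + c^T x + lambda^T (A x - b)
Stationarity (grad_x L = 0): Q x + c + A^T lambda = 0.
Primal feasibility: A x = b.

This gives the KKT block system:
  [ Q   A^T ] [ x     ]   [-c ]
  [ A    0  ] [ lambda ] = [ b ]

Solving the linear system:
  x*      = (1.3636, 0.6364)
  lambda* = (-1.3333)
  f(x*)   = 1.5455

x* = (1.3636, 0.6364), lambda* = (-1.3333)


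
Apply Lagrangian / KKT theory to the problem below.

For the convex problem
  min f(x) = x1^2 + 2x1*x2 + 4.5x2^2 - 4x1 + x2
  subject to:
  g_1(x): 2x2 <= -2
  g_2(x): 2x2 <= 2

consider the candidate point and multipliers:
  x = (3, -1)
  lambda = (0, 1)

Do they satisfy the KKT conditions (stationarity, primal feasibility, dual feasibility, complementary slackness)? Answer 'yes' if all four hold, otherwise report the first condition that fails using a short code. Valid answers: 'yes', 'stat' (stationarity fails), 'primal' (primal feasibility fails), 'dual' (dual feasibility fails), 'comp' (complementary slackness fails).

Gradient of f: grad f(x) = Q x + c = (0, -2)
Constraint values g_i(x) = a_i^T x - b_i:
  g_1((3, -1)) = 0
  g_2((3, -1)) = -4
Stationarity residual: grad f(x) + sum_i lambda_i a_i = (0, 0)
  -> stationarity OK
Primal feasibility (all g_i <= 0): OK
Dual feasibility (all lambda_i >= 0): OK
Complementary slackness (lambda_i * g_i(x) = 0 for all i): FAILS

Verdict: the first failing condition is complementary_slackness -> comp.

comp


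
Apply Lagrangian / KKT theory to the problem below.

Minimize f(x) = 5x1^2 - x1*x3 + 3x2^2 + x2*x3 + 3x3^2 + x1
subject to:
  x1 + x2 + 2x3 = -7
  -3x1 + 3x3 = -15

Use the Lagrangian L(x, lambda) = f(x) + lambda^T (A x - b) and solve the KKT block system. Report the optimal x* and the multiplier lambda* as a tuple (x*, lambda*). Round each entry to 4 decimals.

Form the Lagrangian:
  L(x, lambda) = (1/2) x^T Q x + c^T x + lambda^T (A x - b)
Stationarity (grad_x L = 0): Q x + c + A^T lambda = 0.
Primal feasibility: A x = b.

This gives the KKT block system:
  [ Q   A^T ] [ x     ]   [-c ]
  [ A    0  ] [ lambda ] = [ b ]

Solving the linear system:
  x*      = (0.9677, 0.0968, -4.0323)
  lambda* = (3.4516, 6.0538)
  f(x*)   = 57.9677

x* = (0.9677, 0.0968, -4.0323), lambda* = (3.4516, 6.0538)


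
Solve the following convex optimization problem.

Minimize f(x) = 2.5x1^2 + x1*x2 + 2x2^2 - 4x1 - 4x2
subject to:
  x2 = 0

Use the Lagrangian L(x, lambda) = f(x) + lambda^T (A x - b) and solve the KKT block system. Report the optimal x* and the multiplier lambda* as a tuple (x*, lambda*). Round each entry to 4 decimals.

Form the Lagrangian:
  L(x, lambda) = (1/2) x^T Q x + c^T x + lambda^T (A x - b)
Stationarity (grad_x L = 0): Q x + c + A^T lambda = 0.
Primal feasibility: A x = b.

This gives the KKT block system:
  [ Q   A^T ] [ x     ]   [-c ]
  [ A    0  ] [ lambda ] = [ b ]

Solving the linear system:
  x*      = (0.8, 0)
  lambda* = (3.2)
  f(x*)   = -1.6

x* = (0.8, 0), lambda* = (3.2)


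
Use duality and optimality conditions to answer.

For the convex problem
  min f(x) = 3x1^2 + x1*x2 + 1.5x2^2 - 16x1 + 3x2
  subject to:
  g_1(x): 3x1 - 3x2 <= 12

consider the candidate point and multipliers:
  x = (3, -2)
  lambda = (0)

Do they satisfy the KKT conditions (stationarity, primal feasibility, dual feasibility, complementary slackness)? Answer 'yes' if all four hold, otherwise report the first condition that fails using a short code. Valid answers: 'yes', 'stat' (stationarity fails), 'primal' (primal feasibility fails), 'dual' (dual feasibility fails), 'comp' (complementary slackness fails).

Gradient of f: grad f(x) = Q x + c = (0, 0)
Constraint values g_i(x) = a_i^T x - b_i:
  g_1((3, -2)) = 3
Stationarity residual: grad f(x) + sum_i lambda_i a_i = (0, 0)
  -> stationarity OK
Primal feasibility (all g_i <= 0): FAILS
Dual feasibility (all lambda_i >= 0): OK
Complementary slackness (lambda_i * g_i(x) = 0 for all i): OK

Verdict: the first failing condition is primal_feasibility -> primal.

primal


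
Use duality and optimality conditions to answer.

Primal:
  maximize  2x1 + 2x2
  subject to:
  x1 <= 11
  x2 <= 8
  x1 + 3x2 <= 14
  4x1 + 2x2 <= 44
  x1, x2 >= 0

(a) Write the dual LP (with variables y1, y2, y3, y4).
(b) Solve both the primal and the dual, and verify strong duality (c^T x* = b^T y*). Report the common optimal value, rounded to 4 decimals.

The standard primal-dual pair for 'max c^T x s.t. A x <= b, x >= 0' is:
  Dual:  min b^T y  s.t.  A^T y >= c,  y >= 0.

So the dual LP is:
  minimize  11y1 + 8y2 + 14y3 + 44y4
  subject to:
    y1 + y3 + 4y4 >= 2
    y2 + 3y3 + 2y4 >= 2
    y1, y2, y3, y4 >= 0

Solving the primal: x* = (10.4, 1.2).
  primal value c^T x* = 23.2.
Solving the dual: y* = (0, 0, 0.4, 0.4).
  dual value b^T y* = 23.2.
Strong duality: c^T x* = b^T y*. Confirmed.

23.2


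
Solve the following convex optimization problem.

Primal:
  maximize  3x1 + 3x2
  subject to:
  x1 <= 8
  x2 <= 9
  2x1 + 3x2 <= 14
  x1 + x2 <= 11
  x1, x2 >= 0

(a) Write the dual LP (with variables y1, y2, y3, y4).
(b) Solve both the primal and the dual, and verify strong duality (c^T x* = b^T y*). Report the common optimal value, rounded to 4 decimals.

The standard primal-dual pair for 'max c^T x s.t. A x <= b, x >= 0' is:
  Dual:  min b^T y  s.t.  A^T y >= c,  y >= 0.

So the dual LP is:
  minimize  8y1 + 9y2 + 14y3 + 11y4
  subject to:
    y1 + 2y3 + y4 >= 3
    y2 + 3y3 + y4 >= 3
    y1, y2, y3, y4 >= 0

Solving the primal: x* = (7, 0).
  primal value c^T x* = 21.
Solving the dual: y* = (0, 0, 1.5, 0).
  dual value b^T y* = 21.
Strong duality: c^T x* = b^T y*. Confirmed.

21


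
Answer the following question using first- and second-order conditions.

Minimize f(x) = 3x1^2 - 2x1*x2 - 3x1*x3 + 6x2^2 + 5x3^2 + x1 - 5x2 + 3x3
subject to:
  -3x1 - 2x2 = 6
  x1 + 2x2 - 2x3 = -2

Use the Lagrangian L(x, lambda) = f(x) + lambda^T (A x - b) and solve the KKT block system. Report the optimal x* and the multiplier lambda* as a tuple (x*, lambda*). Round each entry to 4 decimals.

Form the Lagrangian:
  L(x, lambda) = (1/2) x^T Q x + c^T x + lambda^T (A x - b)
Stationarity (grad_x L = 0): Q x + c + A^T lambda = 0.
Primal feasibility: A x = b.

This gives the KKT block system:
  [ Q   A^T ] [ x     ]   [-c ]
  [ A    0  ] [ lambda ] = [ b ]

Solving the linear system:
  x*      = (-1.6636, -0.5045, -0.3364)
  lambda* = (-1.55, 2.3136)
  f(x*)   = 6.8886

x* = (-1.6636, -0.5045, -0.3364), lambda* = (-1.55, 2.3136)


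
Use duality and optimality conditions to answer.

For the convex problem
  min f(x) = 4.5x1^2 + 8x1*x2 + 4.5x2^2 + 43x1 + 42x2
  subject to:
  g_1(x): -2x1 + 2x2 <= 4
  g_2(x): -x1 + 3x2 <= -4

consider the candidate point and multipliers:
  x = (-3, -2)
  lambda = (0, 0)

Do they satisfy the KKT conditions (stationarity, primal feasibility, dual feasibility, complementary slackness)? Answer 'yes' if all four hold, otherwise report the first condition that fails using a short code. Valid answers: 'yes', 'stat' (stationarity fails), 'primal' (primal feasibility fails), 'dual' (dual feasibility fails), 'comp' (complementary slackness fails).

Gradient of f: grad f(x) = Q x + c = (0, 0)
Constraint values g_i(x) = a_i^T x - b_i:
  g_1((-3, -2)) = -2
  g_2((-3, -2)) = 1
Stationarity residual: grad f(x) + sum_i lambda_i a_i = (0, 0)
  -> stationarity OK
Primal feasibility (all g_i <= 0): FAILS
Dual feasibility (all lambda_i >= 0): OK
Complementary slackness (lambda_i * g_i(x) = 0 for all i): OK

Verdict: the first failing condition is primal_feasibility -> primal.

primal


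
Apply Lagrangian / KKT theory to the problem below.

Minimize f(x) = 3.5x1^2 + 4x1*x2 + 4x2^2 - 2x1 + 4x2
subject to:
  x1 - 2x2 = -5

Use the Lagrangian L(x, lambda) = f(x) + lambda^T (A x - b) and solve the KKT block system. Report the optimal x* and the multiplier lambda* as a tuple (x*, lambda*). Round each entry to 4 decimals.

Form the Lagrangian:
  L(x, lambda) = (1/2) x^T Q x + c^T x + lambda^T (A x - b)
Stationarity (grad_x L = 0): Q x + c + A^T lambda = 0.
Primal feasibility: A x = b.

This gives the KKT block system:
  [ Q   A^T ] [ x     ]   [-c ]
  [ A    0  ] [ lambda ] = [ b ]

Solving the linear system:
  x*      = (-1.5385, 1.7308)
  lambda* = (5.8462)
  f(x*)   = 19.6154

x* = (-1.5385, 1.7308), lambda* = (5.8462)


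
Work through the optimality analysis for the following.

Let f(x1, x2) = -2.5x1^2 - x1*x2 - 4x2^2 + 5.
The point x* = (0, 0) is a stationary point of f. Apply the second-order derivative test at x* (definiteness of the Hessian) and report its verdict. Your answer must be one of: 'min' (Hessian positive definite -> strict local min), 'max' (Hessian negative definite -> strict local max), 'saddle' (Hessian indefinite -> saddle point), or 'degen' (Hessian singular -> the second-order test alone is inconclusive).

Compute the Hessian H = grad^2 f:
  H = [[-5, -1], [-1, -8]]
Verify stationarity: grad f(x*) = H x* + g = (0, 0).
Eigenvalues of H: -8.3028, -4.6972.
Both eigenvalues < 0, so H is negative definite -> x* is a strict local max.

max


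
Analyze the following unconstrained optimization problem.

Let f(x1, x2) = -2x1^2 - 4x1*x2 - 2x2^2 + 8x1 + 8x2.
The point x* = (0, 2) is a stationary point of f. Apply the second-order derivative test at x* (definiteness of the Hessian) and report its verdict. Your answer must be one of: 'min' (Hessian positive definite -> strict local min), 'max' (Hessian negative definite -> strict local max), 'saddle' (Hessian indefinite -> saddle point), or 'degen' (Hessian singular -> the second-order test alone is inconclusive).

Compute the Hessian H = grad^2 f:
  H = [[-4, -4], [-4, -4]]
Verify stationarity: grad f(x*) = H x* + g = (0, 0).
Eigenvalues of H: -8, 0.
H has a zero eigenvalue (singular; negative semidefinite but not definite), so H is neither positive definite, negative definite, nor indefinite. The second-order test alone is inconclusive -> degen.
(Indeed, f is constant along the null direction of H through x*, so x* is not a strict local extremum.)

degen


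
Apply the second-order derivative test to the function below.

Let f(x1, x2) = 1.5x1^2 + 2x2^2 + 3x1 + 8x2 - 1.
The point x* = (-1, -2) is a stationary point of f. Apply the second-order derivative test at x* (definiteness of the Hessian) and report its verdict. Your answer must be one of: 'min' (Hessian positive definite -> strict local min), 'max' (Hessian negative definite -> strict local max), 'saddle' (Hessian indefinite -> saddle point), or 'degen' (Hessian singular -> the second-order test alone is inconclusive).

Compute the Hessian H = grad^2 f:
  H = [[3, 0], [0, 4]]
Verify stationarity: grad f(x*) = H x* + g = (0, 0).
Eigenvalues of H: 3, 4.
Both eigenvalues > 0, so H is positive definite -> x* is a strict local min.

min


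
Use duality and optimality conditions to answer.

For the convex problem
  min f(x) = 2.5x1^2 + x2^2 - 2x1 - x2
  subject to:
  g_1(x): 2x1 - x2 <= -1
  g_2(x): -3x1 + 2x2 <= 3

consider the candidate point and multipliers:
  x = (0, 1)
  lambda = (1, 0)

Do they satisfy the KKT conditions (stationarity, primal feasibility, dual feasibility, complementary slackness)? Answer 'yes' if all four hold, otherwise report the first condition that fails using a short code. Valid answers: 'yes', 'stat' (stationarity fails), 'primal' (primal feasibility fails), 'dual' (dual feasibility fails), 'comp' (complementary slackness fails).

Gradient of f: grad f(x) = Q x + c = (-2, 1)
Constraint values g_i(x) = a_i^T x - b_i:
  g_1((0, 1)) = 0
  g_2((0, 1)) = -1
Stationarity residual: grad f(x) + sum_i lambda_i a_i = (0, 0)
  -> stationarity OK
Primal feasibility (all g_i <= 0): OK
Dual feasibility (all lambda_i >= 0): OK
Complementary slackness (lambda_i * g_i(x) = 0 for all i): OK

Verdict: yes, KKT holds.

yes


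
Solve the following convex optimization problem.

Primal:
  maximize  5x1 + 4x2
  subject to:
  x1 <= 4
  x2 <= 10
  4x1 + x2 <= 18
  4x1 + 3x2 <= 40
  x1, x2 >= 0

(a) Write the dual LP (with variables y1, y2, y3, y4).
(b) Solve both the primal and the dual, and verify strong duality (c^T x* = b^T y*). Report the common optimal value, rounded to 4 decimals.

The standard primal-dual pair for 'max c^T x s.t. A x <= b, x >= 0' is:
  Dual:  min b^T y  s.t.  A^T y >= c,  y >= 0.

So the dual LP is:
  minimize  4y1 + 10y2 + 18y3 + 40y4
  subject to:
    y1 + 4y3 + 4y4 >= 5
    y2 + y3 + 3y4 >= 4
    y1, y2, y3, y4 >= 0

Solving the primal: x* = (2, 10).
  primal value c^T x* = 50.
Solving the dual: y* = (0, 2.75, 1.25, 0).
  dual value b^T y* = 50.
Strong duality: c^T x* = b^T y*. Confirmed.

50


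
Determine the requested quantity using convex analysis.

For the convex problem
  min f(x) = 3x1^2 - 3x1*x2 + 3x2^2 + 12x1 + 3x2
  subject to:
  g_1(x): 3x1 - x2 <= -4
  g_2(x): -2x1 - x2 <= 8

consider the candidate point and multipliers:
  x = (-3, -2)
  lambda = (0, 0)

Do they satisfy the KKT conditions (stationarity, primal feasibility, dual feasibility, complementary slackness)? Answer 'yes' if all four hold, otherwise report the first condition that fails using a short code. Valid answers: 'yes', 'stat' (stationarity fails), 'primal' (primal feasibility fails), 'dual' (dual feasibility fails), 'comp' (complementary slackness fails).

Gradient of f: grad f(x) = Q x + c = (0, 0)
Constraint values g_i(x) = a_i^T x - b_i:
  g_1((-3, -2)) = -3
  g_2((-3, -2)) = 0
Stationarity residual: grad f(x) + sum_i lambda_i a_i = (0, 0)
  -> stationarity OK
Primal feasibility (all g_i <= 0): OK
Dual feasibility (all lambda_i >= 0): OK
Complementary slackness (lambda_i * g_i(x) = 0 for all i): OK

Verdict: yes, KKT holds.

yes


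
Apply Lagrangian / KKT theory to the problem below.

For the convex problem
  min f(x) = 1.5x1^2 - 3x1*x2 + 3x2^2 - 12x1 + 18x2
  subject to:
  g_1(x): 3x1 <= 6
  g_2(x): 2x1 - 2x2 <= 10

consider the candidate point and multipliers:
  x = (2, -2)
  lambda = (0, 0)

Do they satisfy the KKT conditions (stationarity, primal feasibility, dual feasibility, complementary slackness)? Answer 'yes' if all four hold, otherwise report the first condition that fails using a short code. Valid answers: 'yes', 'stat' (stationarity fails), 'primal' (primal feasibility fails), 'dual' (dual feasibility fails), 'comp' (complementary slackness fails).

Gradient of f: grad f(x) = Q x + c = (0, 0)
Constraint values g_i(x) = a_i^T x - b_i:
  g_1((2, -2)) = 0
  g_2((2, -2)) = -2
Stationarity residual: grad f(x) + sum_i lambda_i a_i = (0, 0)
  -> stationarity OK
Primal feasibility (all g_i <= 0): OK
Dual feasibility (all lambda_i >= 0): OK
Complementary slackness (lambda_i * g_i(x) = 0 for all i): OK

Verdict: yes, KKT holds.

yes


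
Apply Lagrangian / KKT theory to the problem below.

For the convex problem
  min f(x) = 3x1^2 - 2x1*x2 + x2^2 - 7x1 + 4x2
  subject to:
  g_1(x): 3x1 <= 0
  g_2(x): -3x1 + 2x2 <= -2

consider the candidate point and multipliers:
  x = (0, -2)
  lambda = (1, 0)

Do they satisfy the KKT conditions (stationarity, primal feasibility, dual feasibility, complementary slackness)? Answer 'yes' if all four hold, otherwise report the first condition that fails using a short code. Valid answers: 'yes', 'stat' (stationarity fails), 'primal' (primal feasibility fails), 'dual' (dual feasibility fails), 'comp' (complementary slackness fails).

Gradient of f: grad f(x) = Q x + c = (-3, 0)
Constraint values g_i(x) = a_i^T x - b_i:
  g_1((0, -2)) = 0
  g_2((0, -2)) = -2
Stationarity residual: grad f(x) + sum_i lambda_i a_i = (0, 0)
  -> stationarity OK
Primal feasibility (all g_i <= 0): OK
Dual feasibility (all lambda_i >= 0): OK
Complementary slackness (lambda_i * g_i(x) = 0 for all i): OK

Verdict: yes, KKT holds.

yes


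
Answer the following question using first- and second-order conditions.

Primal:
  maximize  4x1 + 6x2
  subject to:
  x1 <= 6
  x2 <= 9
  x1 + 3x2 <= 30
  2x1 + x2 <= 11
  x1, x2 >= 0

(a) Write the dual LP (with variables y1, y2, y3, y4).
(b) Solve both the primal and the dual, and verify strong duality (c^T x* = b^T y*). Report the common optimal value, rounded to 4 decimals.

The standard primal-dual pair for 'max c^T x s.t. A x <= b, x >= 0' is:
  Dual:  min b^T y  s.t.  A^T y >= c,  y >= 0.

So the dual LP is:
  minimize  6y1 + 9y2 + 30y3 + 11y4
  subject to:
    y1 + y3 + 2y4 >= 4
    y2 + 3y3 + y4 >= 6
    y1, y2, y3, y4 >= 0

Solving the primal: x* = (1, 9).
  primal value c^T x* = 58.
Solving the dual: y* = (0, 4, 0, 2).
  dual value b^T y* = 58.
Strong duality: c^T x* = b^T y*. Confirmed.

58


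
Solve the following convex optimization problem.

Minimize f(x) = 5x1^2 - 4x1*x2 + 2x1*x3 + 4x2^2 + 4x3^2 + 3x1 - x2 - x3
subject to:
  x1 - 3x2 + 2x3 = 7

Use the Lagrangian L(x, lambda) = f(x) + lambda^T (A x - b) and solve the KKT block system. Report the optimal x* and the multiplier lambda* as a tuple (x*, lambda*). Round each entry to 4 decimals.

Form the Lagrangian:
  L(x, lambda) = (1/2) x^T Q x + c^T x + lambda^T (A x - b)
Stationarity (grad_x L = 0): Q x + c + A^T lambda = 0.
Primal feasibility: A x = b.

This gives the KKT block system:
  [ Q   A^T ] [ x     ]   [-c ]
  [ A    0  ] [ lambda ] = [ b ]

Solving the linear system:
  x*      = (-0.8791, -1.7559, 1.3057)
  lambda* = (-3.8436)
  f(x*)   = 12.359

x* = (-0.8791, -1.7559, 1.3057), lambda* = (-3.8436)


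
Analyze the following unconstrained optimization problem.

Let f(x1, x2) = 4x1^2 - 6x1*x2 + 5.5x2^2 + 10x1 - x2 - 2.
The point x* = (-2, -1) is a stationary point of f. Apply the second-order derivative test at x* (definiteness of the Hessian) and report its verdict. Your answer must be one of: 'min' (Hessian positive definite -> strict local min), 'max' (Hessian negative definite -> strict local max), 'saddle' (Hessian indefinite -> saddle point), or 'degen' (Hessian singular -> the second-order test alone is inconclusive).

Compute the Hessian H = grad^2 f:
  H = [[8, -6], [-6, 11]]
Verify stationarity: grad f(x*) = H x* + g = (0, 0).
Eigenvalues of H: 3.3153, 15.6847.
Both eigenvalues > 0, so H is positive definite -> x* is a strict local min.

min


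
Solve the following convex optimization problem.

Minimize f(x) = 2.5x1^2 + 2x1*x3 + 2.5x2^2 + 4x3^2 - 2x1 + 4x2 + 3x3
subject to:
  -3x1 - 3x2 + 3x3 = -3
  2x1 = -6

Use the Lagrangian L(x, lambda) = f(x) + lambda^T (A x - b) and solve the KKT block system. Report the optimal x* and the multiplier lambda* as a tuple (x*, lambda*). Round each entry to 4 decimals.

Form the Lagrangian:
  L(x, lambda) = (1/2) x^T Q x + c^T x + lambda^T (A x - b)
Stationarity (grad_x L = 0): Q x + c + A^T lambda = 0.
Primal feasibility: A x = b.

This gives the KKT block system:
  [ Q   A^T ] [ x     ]   [-c ]
  [ A    0  ] [ lambda ] = [ b ]

Solving the linear system:
  x*      = (-3, 2.3846, -1.6154)
  lambda* = (5.3077, 18.0769)
  f(x*)   = 67.5385

x* = (-3, 2.3846, -1.6154), lambda* = (5.3077, 18.0769)


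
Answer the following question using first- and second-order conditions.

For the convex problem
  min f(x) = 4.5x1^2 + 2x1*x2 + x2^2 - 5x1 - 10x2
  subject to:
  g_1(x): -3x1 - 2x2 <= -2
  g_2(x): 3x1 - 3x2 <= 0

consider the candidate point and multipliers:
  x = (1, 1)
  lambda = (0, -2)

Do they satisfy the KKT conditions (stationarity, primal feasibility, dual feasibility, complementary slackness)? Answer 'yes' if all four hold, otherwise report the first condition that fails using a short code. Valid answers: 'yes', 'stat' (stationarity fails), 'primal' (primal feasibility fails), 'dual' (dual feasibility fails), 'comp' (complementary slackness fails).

Gradient of f: grad f(x) = Q x + c = (6, -6)
Constraint values g_i(x) = a_i^T x - b_i:
  g_1((1, 1)) = -3
  g_2((1, 1)) = 0
Stationarity residual: grad f(x) + sum_i lambda_i a_i = (0, 0)
  -> stationarity OK
Primal feasibility (all g_i <= 0): OK
Dual feasibility (all lambda_i >= 0): FAILS
Complementary slackness (lambda_i * g_i(x) = 0 for all i): OK

Verdict: the first failing condition is dual_feasibility -> dual.

dual


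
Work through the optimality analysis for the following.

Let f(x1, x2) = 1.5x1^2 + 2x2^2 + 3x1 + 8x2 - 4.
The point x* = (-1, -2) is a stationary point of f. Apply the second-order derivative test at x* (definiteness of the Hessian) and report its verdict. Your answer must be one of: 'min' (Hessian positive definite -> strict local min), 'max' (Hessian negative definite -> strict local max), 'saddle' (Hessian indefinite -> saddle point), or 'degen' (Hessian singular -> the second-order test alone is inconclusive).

Compute the Hessian H = grad^2 f:
  H = [[3, 0], [0, 4]]
Verify stationarity: grad f(x*) = H x* + g = (0, 0).
Eigenvalues of H: 3, 4.
Both eigenvalues > 0, so H is positive definite -> x* is a strict local min.

min


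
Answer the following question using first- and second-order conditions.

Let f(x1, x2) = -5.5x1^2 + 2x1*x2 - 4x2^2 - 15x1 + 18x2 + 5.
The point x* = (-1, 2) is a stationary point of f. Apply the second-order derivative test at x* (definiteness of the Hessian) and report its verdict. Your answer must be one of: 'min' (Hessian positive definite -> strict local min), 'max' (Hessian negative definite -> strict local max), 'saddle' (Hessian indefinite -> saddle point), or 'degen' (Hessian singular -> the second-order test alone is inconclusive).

Compute the Hessian H = grad^2 f:
  H = [[-11, 2], [2, -8]]
Verify stationarity: grad f(x*) = H x* + g = (0, 0).
Eigenvalues of H: -12, -7.
Both eigenvalues < 0, so H is negative definite -> x* is a strict local max.

max


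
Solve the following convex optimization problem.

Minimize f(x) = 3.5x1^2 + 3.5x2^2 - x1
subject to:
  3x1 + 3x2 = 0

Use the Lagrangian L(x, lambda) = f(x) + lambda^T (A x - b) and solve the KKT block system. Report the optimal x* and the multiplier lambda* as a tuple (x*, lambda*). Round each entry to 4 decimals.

Form the Lagrangian:
  L(x, lambda) = (1/2) x^T Q x + c^T x + lambda^T (A x - b)
Stationarity (grad_x L = 0): Q x + c + A^T lambda = 0.
Primal feasibility: A x = b.

This gives the KKT block system:
  [ Q   A^T ] [ x     ]   [-c ]
  [ A    0  ] [ lambda ] = [ b ]

Solving the linear system:
  x*      = (0.0714, -0.0714)
  lambda* = (0.1667)
  f(x*)   = -0.0357

x* = (0.0714, -0.0714), lambda* = (0.1667)


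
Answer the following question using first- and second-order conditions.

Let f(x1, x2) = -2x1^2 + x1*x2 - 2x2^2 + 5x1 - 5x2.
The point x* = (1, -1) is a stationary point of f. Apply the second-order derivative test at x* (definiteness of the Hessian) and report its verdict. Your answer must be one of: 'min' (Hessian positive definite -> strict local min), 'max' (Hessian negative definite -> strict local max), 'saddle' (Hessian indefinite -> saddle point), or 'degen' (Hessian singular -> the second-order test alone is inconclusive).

Compute the Hessian H = grad^2 f:
  H = [[-4, 1], [1, -4]]
Verify stationarity: grad f(x*) = H x* + g = (0, 0).
Eigenvalues of H: -5, -3.
Both eigenvalues < 0, so H is negative definite -> x* is a strict local max.

max


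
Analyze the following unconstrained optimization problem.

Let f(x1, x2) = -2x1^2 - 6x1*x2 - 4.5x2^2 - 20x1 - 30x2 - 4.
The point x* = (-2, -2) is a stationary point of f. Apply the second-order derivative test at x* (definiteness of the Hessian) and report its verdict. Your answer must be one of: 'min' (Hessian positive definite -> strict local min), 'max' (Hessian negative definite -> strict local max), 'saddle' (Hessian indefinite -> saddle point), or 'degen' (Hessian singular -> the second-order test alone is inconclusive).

Compute the Hessian H = grad^2 f:
  H = [[-4, -6], [-6, -9]]
Verify stationarity: grad f(x*) = H x* + g = (0, 0).
Eigenvalues of H: -13, 0.
H has a zero eigenvalue (singular; negative semidefinite but not definite), so H is neither positive definite, negative definite, nor indefinite. The second-order test alone is inconclusive -> degen.
(Indeed, f is constant along the null direction of H through x*, so x* is not a strict local extremum.)

degen
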